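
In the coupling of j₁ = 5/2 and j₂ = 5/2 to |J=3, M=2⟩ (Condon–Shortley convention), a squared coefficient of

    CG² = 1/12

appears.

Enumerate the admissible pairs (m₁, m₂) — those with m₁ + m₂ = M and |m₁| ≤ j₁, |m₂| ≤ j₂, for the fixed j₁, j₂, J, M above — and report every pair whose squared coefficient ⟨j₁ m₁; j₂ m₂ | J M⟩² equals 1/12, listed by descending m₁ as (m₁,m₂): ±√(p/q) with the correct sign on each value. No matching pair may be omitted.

Admissible pairs with m₁+m₂ = M = 2: (-1/2,5/2), (1/2,3/2), (3/2,1/2), (5/2,-1/2)
  (m₁,m₂)=(5/2,-1/2): CG² = 5/12, CG = +√(5/12)
  (m₁,m₂)=(3/2,1/2): CG² = 1/12, CG = −√(1/12)   ← matches the target
  (m₁,m₂)=(1/2,3/2): CG² = 1/12, CG = −√(1/12)   ← matches the target
  (m₁,m₂)=(-1/2,5/2): CG² = 5/12, CG = +√(5/12)
Pairs with CG² = 1/12: (3/2,1/2): −√(1/12); (1/2,3/2): −√(1/12)

(3/2,1/2): −√(1/12); (1/2,3/2): −√(1/12)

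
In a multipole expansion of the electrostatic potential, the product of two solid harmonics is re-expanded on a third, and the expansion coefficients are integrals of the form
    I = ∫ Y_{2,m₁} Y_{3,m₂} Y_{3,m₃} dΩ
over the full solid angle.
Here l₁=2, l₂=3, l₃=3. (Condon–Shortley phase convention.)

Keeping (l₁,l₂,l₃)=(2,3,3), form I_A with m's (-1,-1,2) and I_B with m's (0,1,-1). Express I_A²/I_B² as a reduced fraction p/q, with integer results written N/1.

5/3

Shared (l₁,l₂,l₃)=(2,3,3): N and (l;000)² cancel in I_A²/I_B².
A: Δ = 2!·2!·4!/9! = 1/3780; Racah Σ t=1..2: t=1:−1/12 t=2:+1/48 = -1/16; ⇒ 3j(2 3 3; -1 -1 2)² = 1/28, sgn +1
B: Δ = 2!·2!·4!/9! = 1/3780; Racah Σ t=0..2: t=0:+1/96 t=1:−1/6 t=2:+1/16 = -3/32; ⇒ 3j(2 3 3; 0 1 -1)² = 3/140, sgn -1
I_A²/I_B² = (1/28)/(3/140) = 5/3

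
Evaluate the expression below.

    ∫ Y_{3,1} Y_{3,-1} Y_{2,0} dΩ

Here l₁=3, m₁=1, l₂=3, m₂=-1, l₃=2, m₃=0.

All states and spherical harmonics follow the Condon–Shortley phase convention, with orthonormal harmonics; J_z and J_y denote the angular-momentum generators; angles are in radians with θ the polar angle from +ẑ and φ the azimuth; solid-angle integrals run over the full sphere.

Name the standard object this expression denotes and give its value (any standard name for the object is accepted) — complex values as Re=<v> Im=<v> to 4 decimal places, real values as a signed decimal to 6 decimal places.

Gaunt coefficient, -0.126157

This is a Gaunt coefficient — the integral of a triple product of spherical harmonics over the sphere.
m-sum 0 ✓  L=8 even ✓  0≤2≤6 ✓
Π(2lᵢ+1) = 7×7×5 = 245
triangle coeff Δ(3,3,2) = 1/3780
Σ_t [1,3]: t=1:−1/24 t=2:+1/4 t=3:−1/24 = 1/6
(3j)²=4/105 [(3 3 2; 0 0 0)], sign=+1
Σ_t [0,2]: t=0:+1/96 t=1:−1/6 t=2:+1/16 = -3/32
(3j)²=3/140 [(3 3 2; 1 -1 0)], sign=-1
⇒ 4πI² = 1/5
I = (-1)√(1/5/(4π)) = -0.12615663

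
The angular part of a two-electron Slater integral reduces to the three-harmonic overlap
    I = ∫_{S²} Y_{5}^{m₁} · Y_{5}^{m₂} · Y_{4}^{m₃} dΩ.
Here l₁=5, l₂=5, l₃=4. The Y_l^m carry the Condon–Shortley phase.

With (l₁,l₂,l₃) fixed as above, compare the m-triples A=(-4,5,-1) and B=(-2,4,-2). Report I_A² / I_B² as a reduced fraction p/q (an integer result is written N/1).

12/5

l's match ⇒ only the (l;m) 3-j factors differ between A and B.
A: triangle coeff Δ(5,5,4) = 1/3153150; Σ_t [6,6]: t=6:+1/103680 = 1/103680; (3j)²=4/143 [(5 5 4; -4 5 -1)], sign=-1
B: triangle coeff Δ(5,5,4) = 1/3153150; Σ_t [5,6]: t=5:−1/11520 t=6:+1/25920 = -1/20736; (3j)²=5/429 [(5 5 4; -2 4 -2)], sign=-1
I_A²/I_B² = (4/143)/(5/429) = 12/5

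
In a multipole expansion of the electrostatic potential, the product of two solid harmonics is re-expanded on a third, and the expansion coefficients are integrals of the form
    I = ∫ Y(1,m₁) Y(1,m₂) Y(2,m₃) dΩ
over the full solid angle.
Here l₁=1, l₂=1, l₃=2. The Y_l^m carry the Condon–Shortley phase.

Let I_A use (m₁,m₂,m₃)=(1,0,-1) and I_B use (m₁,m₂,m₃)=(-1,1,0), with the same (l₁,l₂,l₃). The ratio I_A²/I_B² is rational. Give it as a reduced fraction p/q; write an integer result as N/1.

Same 1,1,2: normalisation and zero-m 3j drop out of the ratio.
A: Δ: 0! 2! 2! / 5! → 1/30; sum: t=0:+1/2 = 1/2; 3j²(1 1 2; 1 0 -1) = Δ·Π!·Σ² = 1/10  (sign -1)
B: Δ: 0! 2! 2! / 5! → 1/30; sum: t=0:+1/4 = 1/4; 3j²(1 1 2; -1 1 0) = Δ·Π!·Σ² = 1/30  (sign +1)
I_A²/I_B² = (1/10)/(1/30) = 3/1

3/1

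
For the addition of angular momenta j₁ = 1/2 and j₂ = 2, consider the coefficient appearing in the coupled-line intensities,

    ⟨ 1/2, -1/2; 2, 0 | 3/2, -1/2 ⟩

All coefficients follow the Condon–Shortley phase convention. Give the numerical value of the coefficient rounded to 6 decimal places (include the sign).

−√(2/5) ≈ -0.632456

triangle: 1!·0!·3!/5! = 6/120
(j±m)!: 0!·1!·2!·2!·1!·2! = 8
prefactor² = (2J+1)·Δ·N² = 8/5
  k=1: −1/(1!·0!·0!·1!·0!·2!) = -1/2
Σ = -1/2  ⇒  CG² = 8/5·(-1/2)² = 2/5
CG = −√(2/5) = -0.632456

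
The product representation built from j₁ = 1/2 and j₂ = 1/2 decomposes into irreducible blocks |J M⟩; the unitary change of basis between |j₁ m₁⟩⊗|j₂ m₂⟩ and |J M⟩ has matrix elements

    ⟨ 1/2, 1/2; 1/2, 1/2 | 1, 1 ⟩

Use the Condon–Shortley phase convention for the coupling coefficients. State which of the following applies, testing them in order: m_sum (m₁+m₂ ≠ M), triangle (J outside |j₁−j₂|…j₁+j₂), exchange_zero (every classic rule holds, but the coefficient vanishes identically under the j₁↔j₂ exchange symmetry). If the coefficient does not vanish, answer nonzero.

nonzero

m-sum: m₁+m₂ = 1/2+1/2 = 1, M = 1  ✓
triangle: |j₁−j₂| = 0 ≤ J = 1 ≤ j₁+j₂ = 1  ✓
exchange: j₁=j₂, m₁=m₂ with (−1)^(j₁+j₂−J) = (−1)^0 = +1 — symmetry imposes no zero
value check: CG = +1 = +1.000000 ≠ 0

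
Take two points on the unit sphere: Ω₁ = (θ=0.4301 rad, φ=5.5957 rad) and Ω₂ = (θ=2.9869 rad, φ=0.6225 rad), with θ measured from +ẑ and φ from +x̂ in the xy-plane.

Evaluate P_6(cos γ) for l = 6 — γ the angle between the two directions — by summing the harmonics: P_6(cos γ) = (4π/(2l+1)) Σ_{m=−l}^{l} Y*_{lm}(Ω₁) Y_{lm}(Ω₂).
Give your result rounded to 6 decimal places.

-0.326652

Addition theorem: P_6(cos γ) = (4π/13) Σ_m Y*_{lm}(Ω₁) Y_{lm}(Ω₂), m = −6…6:
  m=-6: (-0.001407, 0.002113) × (-0.000005, 0.000004) = (-0.000000, -0.000000)  (running Σ = (-0.000000, -0.000000))
  m=-5: (-0.018337, 0.005589) × (0.000144, 0.000004) = (-0.000003, 0.000001)  (running Σ = (-0.000003, 0.000001))
  m=-4: (-0.080614, -0.033292) × (-0.001557, -0.001188) = (0.000086, 0.000148)  (running Σ = (0.000083, 0.000148))
  m=-3: (-0.123346, -0.230329) × (0.005327, 0.017422) = (0.003356, -0.003376)  (running Σ = (0.003439, -0.003228))
  m=-2: (0.095329, -0.480569) × (0.036821, -0.108991) = (-0.048868, -0.028085)  (running Σ = (-0.045429, -0.031313))
  m=-1: (0.330459, -0.271346) × (-0.365029, 0.261977) = (-0.049541, 0.185622)  (running Σ = (-0.094969, 0.154309))
  m=0: (-0.190477, -0.000000) × (0.776923, 0.000000) = (-0.147986, -0.000000)  (running Σ = (-0.242955, 0.154309))
  m=1: (-0.330459, -0.271346) × (0.365029, 0.261977) = (-0.049541, -0.185622)  (running Σ = (-0.292496, -0.031313))
  m=2: (0.095329, 0.480569) × (0.036821, 0.108991) = (-0.048868, 0.028085)  (running Σ = (-0.341363, -0.003228))
  m=3: (0.123346, -0.230329) × (-0.005327, 0.017422) = (0.003356, 0.003376)  (running Σ = (-0.338008, 0.000148))
  m=4: (-0.080614, 0.033292) × (-0.001557, 0.001188) = (0.000086, -0.000148)  (running Σ = (-0.337922, 0.000001))
  m=5: (0.018337, 0.005589) × (-0.000144, 0.000004) = (-0.000003, -0.000001)  (running Σ = (-0.337924, -0.000000))
  m=6: (-0.001407, -0.002113) × (-0.000005, -0.000004) = (-0.000000, 0.000000)  (running Σ = (-0.337924, -0.000000))
Accumulated sum (-0.337924, -0.000000); after 4π/(2l+1) scaling, (-0.326652, -0.000000) ⇒ P_6 = -0.326652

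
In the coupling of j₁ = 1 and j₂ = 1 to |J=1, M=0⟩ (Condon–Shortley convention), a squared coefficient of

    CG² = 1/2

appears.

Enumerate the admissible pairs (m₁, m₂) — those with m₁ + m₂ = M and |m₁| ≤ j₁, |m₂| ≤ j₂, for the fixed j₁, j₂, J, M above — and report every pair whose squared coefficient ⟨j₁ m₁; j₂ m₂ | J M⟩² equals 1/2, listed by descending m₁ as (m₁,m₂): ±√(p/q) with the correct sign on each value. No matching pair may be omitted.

(1,-1): +√(1/2); (-1,1): −√(1/2)

Admissible pairs with m₁+m₂ = M = 0: (-1,1), (0,0), (1,-1)
  (m₁,m₂)=(1,-1): CG² = 1/2, CG = +√(1/2)   ← matches the target
  (m₁,m₂)=(0,0): CG² = 0/1, CG = 0
  (m₁,m₂)=(-1,1): CG² = 1/2, CG = −√(1/2)   ← matches the target
Pairs with CG² = 1/2: (1,-1): +√(1/2); (-1,1): −√(1/2)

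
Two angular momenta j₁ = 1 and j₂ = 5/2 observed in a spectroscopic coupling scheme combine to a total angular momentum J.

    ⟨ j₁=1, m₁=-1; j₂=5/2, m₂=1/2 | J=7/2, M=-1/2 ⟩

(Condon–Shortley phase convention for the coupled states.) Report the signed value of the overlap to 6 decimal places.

+0.534522

triangle: 0!×2!×5!/8! = 240/40320
(j±m)!: 0!×2!×3!×2!×3!×4! = 3456
prefactor² = (2J+1)×Δ×N² = 1152/7
  k=0: +1/(0!×0!×2!×3!×0!×2!) = 1/24
Σ = 1/24  ⇒  CG² = 1152/7×(1/24)² = 2/7
CG = +√(2/7) = +0.534522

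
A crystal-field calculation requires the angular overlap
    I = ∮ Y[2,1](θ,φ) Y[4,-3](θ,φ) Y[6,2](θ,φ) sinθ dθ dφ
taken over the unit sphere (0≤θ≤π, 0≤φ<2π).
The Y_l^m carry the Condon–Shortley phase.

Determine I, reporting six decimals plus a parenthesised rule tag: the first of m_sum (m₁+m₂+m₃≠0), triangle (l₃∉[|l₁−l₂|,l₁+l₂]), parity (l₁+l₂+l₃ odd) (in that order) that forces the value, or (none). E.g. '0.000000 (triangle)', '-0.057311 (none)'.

0.089969 (none)

Checks pass: Σm=0; 12 even; l₃=6∈[2,6].
(2·2+1)(2·4+1)(2·6+1) = 585
Δ: 0! 4! 8! / 13! → 1/6435
sum: t=0:+1/2304 = 1/2304
3j²(2 4 6; 0 0 0) = Δ·Π!·Σ² = 5/143  (sign +1)
sum: t=0:+1/30240 = 1/30240
3j²(2 4 6; 1 -3 2) = Δ·Π!·Σ² = 32/6435  (sign +1)
combine: 4πI² = 585·5/143·32/6435 = 160/1573
take √, sign +1: I = 0.08996855
No selection rule forces the value: the integral is nonzero (none).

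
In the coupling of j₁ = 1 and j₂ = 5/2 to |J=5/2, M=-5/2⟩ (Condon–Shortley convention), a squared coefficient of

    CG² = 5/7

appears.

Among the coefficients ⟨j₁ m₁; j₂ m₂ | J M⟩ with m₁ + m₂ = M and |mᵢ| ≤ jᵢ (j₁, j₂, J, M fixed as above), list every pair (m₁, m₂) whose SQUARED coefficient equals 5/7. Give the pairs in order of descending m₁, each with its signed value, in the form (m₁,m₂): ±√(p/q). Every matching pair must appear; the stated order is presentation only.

Admissible pairs with m₁+m₂ = M = -5/2: (-1,-3/2), (0,-5/2)
  (m₁,m₂)=(0,-5/2): CG² = 5/7, CG = +√(5/7)   ← matches the target
  (m₁,m₂)=(-1,-3/2): CG² = 2/7, CG = −√(2/7)
Pairs with CG² = 5/7: (0,-5/2): +√(5/7)

(0,-5/2): +√(5/7)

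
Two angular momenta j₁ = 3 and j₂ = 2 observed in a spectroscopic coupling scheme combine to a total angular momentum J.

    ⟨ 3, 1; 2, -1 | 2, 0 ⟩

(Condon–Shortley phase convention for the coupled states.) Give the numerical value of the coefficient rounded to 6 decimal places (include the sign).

j₁+j₂−J=3  J+j₁−j₂=3  J−j₁+j₂=1  j₁+j₂+J+1=8
(j₁±m₁, j₂±m₂, J±M) = (4,2,1,3,2,2)
P² = 36/7
sum k=0..1:
  [0] +1/12 = 1/12
  [1] −1/4 = -1/4
S = -1/6
C² = P²·S² = 1/7 ; C = -0.377964

-0.377964  (= −√(1/7))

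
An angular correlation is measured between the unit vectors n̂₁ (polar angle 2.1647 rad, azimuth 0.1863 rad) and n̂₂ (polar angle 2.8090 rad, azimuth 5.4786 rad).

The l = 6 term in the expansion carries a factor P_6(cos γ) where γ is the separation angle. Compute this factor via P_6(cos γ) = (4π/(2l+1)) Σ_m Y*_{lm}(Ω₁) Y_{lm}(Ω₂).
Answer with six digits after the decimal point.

Expand P_6 via completeness: Σ_{m} conj(Y_{6,m}) at Ω₁ times Y_{6,m} at Ω₂ —
  term(m=-6) = (0.000086, -0.000030)   from Y*(Ω₁)=(0.068508, 0.140744), Y(Ω₂)=(0.000067, -0.000581)
  term(m=-5) = (0.000515, -0.002086)   from Y*(Ω₁)=(-0.218448, -0.293830), Y(Ω₂)=(0.003733, 0.004528)
  term(m=-4) = (-0.010025, -0.010786)   from Y*(Ω₁)=(0.302415, 0.279030), Y(Ω₂)=(-0.035683, -0.002744)
  term(m=-3) = (-0.013307, 0.002270)   from Y*(Ω₁)=(-0.078230, -0.048926), Y(Ω₂)=(0.109231, -0.097328)
  term(m=-2) = (0.048927, -0.112271)   from Y*(Ω₁)=(-0.291823, -0.114061), Y(Ω₂)=(-0.014996, 0.390584)
  term(m=-1) = (-0.069965, -0.106809)   from Y*(Ω₁)=(0.217508, 0.040997), Y(Ω₂)=(-0.400010, -0.415663)
  term(m=+0) = (0.034776, 0.000000)   from Y*(Ω₁)=(0.259649, -0.000000), Y(Ω₂)=(0.133935, 0.000000)
  term(m=+1) = (-0.069965, 0.106809)   from Y*(Ω₁)=(-0.217508, 0.040997), Y(Ω₂)=(0.400010, -0.415663)
  term(m=+2) = (0.048927, 0.112271)   from Y*(Ω₁)=(-0.291823, 0.114061), Y(Ω₂)=(-0.014996, -0.390584)
  term(m=+3) = (-0.013307, -0.002270)   from Y*(Ω₁)=(0.078230, -0.048926), Y(Ω₂)=(-0.109231, -0.097328)
  term(m=+4) = (-0.010025, 0.010786)   from Y*(Ω₁)=(0.302415, -0.279030), Y(Ω₂)=(-0.035683, 0.002744)
  term(m=+5) = (0.000515, 0.002086)   from Y*(Ω₁)=(0.218448, -0.293830), Y(Ω₂)=(-0.003733, 0.004528)
  term(m=+6) = (0.000086, 0.000030)   from Y*(Ω₁)=(0.068508, -0.140744), Y(Ω₂)=(0.000067, 0.000581)
Accumulated sum (-0.052762, 0.000000); after 4π/(2l+1) scaling, (-0.051002, 0.000000) ⇒ P_6 = -0.051002

-0.051002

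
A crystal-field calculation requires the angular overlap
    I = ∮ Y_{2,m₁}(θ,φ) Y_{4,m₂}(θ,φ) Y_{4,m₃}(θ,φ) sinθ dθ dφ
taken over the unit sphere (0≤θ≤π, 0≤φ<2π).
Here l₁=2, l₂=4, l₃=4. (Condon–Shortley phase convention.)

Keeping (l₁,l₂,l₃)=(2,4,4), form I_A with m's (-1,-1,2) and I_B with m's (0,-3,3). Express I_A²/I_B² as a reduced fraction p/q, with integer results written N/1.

l's match ⇒ only the (l;m) 3-j factors differ between A and B.
A: triangle coeff Δ(2,4,4) = 1/13860; Σ_t [1,2]: t=1:−1/96 t=2:+1/240 = -1/160; (3j)²=27/1540 [(2 4 4; -1 -1 2)], sign=-1
B: triangle coeff Δ(2,4,4) = 1/13860; Σ_t [0,1]: t=0:+1/480 t=1:−1/720 = 1/1440; (3j)²=7/1980 [(2 4 4; 0 -3 3)], sign=-1
I_A²/I_B² = (27/1540)/(7/1980) = 243/49

243/49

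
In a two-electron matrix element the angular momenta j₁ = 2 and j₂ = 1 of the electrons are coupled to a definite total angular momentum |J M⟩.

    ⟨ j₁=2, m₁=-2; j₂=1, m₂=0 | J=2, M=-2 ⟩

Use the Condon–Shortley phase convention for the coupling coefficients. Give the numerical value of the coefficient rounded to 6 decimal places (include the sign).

−√(2/3) ≈ -0.816497

triangle: 1!×3!×1!/6! = 6/720
(j±m)!: 0!×4!×1!×1!×0!×4! = 576
prefactor² = (2J+1)×Δ×N² = 24
  k=1: −1/(1!×0!×3!×0!×0!×1!) = -1/6
Σ = -1/6  ⇒  CG² = 24×(-1/6)² = 2/3
CG = −√(2/3) = -0.816497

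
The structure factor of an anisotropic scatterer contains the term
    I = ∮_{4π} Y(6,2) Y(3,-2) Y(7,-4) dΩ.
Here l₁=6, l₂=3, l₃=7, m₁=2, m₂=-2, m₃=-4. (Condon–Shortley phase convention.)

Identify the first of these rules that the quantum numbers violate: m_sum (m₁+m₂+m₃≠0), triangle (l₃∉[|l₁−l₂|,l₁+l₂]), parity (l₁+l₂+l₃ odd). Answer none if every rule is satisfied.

m_sum

azimuthal sum: 2 − 2 − 4 = -4  ✗
3 ≤ 7 ≤ 9 (triangle on l)
L = 6 + 3 + 7 = 16 (even)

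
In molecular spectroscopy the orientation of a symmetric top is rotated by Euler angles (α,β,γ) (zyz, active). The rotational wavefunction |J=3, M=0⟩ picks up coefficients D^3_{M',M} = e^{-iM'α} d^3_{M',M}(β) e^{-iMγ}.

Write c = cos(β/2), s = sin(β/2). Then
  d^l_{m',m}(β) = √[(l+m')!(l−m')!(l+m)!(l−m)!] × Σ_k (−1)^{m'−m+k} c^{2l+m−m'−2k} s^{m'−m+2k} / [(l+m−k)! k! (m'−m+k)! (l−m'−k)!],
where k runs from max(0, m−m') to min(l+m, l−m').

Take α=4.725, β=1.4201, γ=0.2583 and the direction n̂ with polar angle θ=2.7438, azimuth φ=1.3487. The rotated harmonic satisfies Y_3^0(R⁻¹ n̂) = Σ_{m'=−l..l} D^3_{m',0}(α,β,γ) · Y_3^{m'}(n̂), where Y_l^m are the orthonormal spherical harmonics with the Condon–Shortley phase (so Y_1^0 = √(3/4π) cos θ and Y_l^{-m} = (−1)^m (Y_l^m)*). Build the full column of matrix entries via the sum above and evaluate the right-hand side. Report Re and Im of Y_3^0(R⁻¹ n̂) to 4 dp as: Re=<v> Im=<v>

Need the full column D^3_{m',0} for m'=−3..3 at α=4.7250, β=1.4201, γ=0.2583.
cos(β/2)=0.758329, sin(β/2)=0.651872
d^3_{-3,0}: single k=3 term ⇒ +0.540225;  D = -0.020433+0.539839i
d^3_{-2,0}: k∈[2..3] ⇒ +0.769691 -0.568754 = +0.200936;  D = -0.200872-0.005067i
d^3_{-1,0}: k∈[1..3] ⇒ +0.566294 -1.255370 +0.309214 = -0.379862;  D = -0.004790+0.379832i
d^3_{0,0}: k∈[0..3] ⇒ +0.190172 -1.264731 +0.934559 -0.076731 = -0.216731;  D = -0.216731+0.000000i
d^3_{1,0}: k∈[0..2] ⇒ -0.566294 +1.255370 -0.309214 = +0.379862;  D = +0.004790+0.379832i
d^3_{2,0}: k∈[0..1] ⇒ +0.769691 -0.568754 = +0.200936;  D = -0.200872+0.005067i
d^3_{3,0}: single k=0 term ⇒ -0.540225;  D = +0.020433+0.539839i
Y_3^{m'}(θ=2.7438,φ=1.3487) and Σ D·Y over m':
  (-0.0204+0.5398i)·(-0.0150+0.0191i)  (-0.2009-0.0051i)·(+0.1277+0.0608i)  (-0.0048+0.3798i)·(+0.0896-0.3968i)  (-0.2167+0.0000i)·(-0.4299+0.0000i)  (+0.0048+0.3798i)·(-0.0896-0.3968i)  (-0.2009+0.0051i)·(+0.1277-0.0608i)  (+0.0204+0.5398i)·(+0.0150+0.0191i)
Y_3^0(R⁻¹ n̂) = +0.323144-0.000000i

Re=0.3231 Im=0.0000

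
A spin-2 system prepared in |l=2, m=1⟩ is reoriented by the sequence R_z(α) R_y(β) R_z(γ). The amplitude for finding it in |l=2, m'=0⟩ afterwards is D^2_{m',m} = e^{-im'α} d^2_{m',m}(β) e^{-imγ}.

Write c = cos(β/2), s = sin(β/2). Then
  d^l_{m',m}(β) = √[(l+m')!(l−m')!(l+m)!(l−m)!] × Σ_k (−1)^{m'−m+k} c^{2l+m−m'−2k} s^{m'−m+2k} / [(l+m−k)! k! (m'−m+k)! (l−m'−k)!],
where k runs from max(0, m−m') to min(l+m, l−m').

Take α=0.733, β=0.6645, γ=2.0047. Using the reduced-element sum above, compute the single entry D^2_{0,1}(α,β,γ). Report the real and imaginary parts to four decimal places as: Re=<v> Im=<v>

Re=-0.2500 Im=-0.5395

First d^2_{0,1}(β=0.6645), then the phase factors e^{-i(0)α} and e^{-i(1)γ}:
Half-angle: c=0.945311, s=0.326171. N=√(2·2·6·1)=4.898979
k: max(0,(1)−(0))=1 … min(2+(1),2−(0))=2
  k=1: (−1)^0·4.8990/(2)·0.9453^3·0.3262^1 = +0.674908
  k=2: (−1)^1·4.8990/(2)·0.9453^1·0.3262^3 = -0.080350
d^2_{0,1}(0.6645) = +0.674908 -0.080350 = +0.594558
Phases: e^{-i·(0)·0.7330}=+1.000000+0.000000i, e^{-i·(1)·2.0047}=-0.420416-0.907332i ⇒ D=-0.249962-0.539461i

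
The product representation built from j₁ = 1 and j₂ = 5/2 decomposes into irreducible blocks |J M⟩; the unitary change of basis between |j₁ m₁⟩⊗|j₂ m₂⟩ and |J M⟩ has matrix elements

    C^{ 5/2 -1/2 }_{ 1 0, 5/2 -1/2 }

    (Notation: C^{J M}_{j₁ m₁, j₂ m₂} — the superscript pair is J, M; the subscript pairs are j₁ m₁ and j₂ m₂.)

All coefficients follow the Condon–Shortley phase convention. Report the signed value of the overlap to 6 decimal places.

√[6·1!1!4!/7! · 1!1!2!3!2!3!] = √(144/35)
  +(−1)^0/∏(0,1,1,2,0,2)! = 1/4  (running 1/4)
  +(−1)^1/∏(1,0,0,1,1,3)! = -1/6  (running 1/12)
⟨..|..⟩ = √(144/35)·(1/12) = +0.169031

+0.169031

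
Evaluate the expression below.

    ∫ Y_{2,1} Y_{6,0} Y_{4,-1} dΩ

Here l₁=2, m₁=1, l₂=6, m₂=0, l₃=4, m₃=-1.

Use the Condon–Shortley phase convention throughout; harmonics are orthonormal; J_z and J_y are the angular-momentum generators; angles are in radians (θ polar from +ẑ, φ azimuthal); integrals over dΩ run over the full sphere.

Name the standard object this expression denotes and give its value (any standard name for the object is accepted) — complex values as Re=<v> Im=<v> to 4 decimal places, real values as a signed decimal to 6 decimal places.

Gaunt coefficient, +0.174223

This is a Gaunt coefficient — the integral of a triple product of spherical harmonics over the sphere.
m-sum 0 ✓  L=12 even ✓  4≤4≤8 ✓
Π(2lᵢ+1) = 5×13×9 = 585
triangle coeff Δ(2,6,4) = 1/6435
Σ_t [2,2]: t=2:+1/2304 = 1/2304
(3j)²=5/143 [(2 6 4; 0 0 0)], sign=+1
Σ_t [1,1]: t=1:−1/4320 = -1/4320
(3j)²=8/429 [(2 6 4; 1 0 -1)], sign=+1
⇒ 4πI² = 600/1573
I = (+1)√(600/1573/(4π)) = 0.17422334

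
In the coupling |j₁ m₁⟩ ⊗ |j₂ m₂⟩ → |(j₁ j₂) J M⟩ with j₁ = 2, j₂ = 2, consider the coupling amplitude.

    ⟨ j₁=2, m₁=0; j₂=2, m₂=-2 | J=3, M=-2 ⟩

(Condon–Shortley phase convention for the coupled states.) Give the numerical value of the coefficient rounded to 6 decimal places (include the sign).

+0.707107  (= +√(1/2))

triangle: 1!·3!·3!/8! = 36/40320
(j±m)!: 2!·2!·0!·4!·1!·5! = 11520
prefactor² = (2J+1)·Δ·N² = 72
  k=0: +1/(0!·1!·2!·0!·1!·3!) = 1/12
Σ = 1/12  ⇒  CG² = 72·(1/12)² = 1/2
CG = +√(1/2) = +0.707107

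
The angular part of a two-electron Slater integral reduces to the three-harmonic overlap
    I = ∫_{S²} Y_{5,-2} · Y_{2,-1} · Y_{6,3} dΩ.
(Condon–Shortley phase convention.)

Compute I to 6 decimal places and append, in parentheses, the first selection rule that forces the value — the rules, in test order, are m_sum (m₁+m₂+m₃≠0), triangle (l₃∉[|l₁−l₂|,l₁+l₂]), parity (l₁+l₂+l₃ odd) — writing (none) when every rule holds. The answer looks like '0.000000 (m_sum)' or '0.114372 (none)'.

0.000000 (parity)

L=13 odd ⇒ parity kills the (l;000) factor ⇒ I = 0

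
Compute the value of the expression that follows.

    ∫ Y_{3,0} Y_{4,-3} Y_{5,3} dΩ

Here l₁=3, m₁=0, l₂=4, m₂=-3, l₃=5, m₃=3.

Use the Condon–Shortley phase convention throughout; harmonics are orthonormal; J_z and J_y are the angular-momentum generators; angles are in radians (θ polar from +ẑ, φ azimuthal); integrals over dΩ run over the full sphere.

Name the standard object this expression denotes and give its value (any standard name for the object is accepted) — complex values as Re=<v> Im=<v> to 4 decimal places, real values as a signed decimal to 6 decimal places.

This is a Gaunt coefficient — the integral of a triple product of spherical harmonics over the sphere.
Checks pass: Σm=0; 12 even; l₃=5∈[1,7].
(2·3+1)(2·4+1)(2·5+1) = 693
Δ: 2! 4! 6! / 13! → 1/180180
sum: t=0:+1/576 t=1:−1/144 t=2:+1/576 = -1/288
3j²(3 4 5; 0 0 0) = Δ·Π!·Σ² = 20/1001  (sign +1)
sum: t=0:+1/1440 t=1:−1/2880 = 1/2880
3j²(3 4 5; 0 -3 3) = Δ·Π!·Σ² = 7/715  (sign +1)
combine: 4πI² = 693·20/1001·7/715 = 252/1859
take √, sign +1: I = 0.10386175

Gaunt coefficient, +0.103862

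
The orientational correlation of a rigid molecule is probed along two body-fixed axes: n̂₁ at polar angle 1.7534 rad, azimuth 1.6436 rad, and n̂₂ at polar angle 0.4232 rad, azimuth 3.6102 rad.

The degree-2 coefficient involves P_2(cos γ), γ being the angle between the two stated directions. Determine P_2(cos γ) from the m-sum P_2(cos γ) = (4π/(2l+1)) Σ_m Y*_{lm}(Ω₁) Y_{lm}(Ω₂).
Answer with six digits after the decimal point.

Expand P_2 via completeness: Σ_{m} conj(Y_{2,m}) at Ω₁ times Y_{2,m} at Ω₂ —
  term(m=-2) = -0.01710 + 0.01731j   from Y*(Ω₁)=-0.36958 - 0.05420j, Y(Ω₂)=0.03857 - 0.05250j
  term(m=-1) = 0.01539 + 0.03682j   from Y*(Ω₁)=0.01003 - 0.13759j, Y(Ω₂)=-0.25810 + 0.13065j
  term(m=+0) = -0.13391 + 0.00000j   from Y*(Ω₁)=-0.28419 + 0.00000j, Y(Ω₂)=0.47120 + 0.00000j
  term(m=+1) = 0.01539 - 0.03682j   from Y*(Ω₁)=-0.01003 - 0.13759j, Y(Ω₂)=0.25810 + 0.13065j
  term(m=+2) = -0.01710 - 0.01731j   from Y*(Ω₁)=-0.36958 + 0.05420j, Y(Ω₂)=0.03857 + 0.05250j
Σ over m = -0.13734 + 0.00000j; ×(4π/5) → -0.34517 + 0.00000j. Real part: -0.345173

-0.345173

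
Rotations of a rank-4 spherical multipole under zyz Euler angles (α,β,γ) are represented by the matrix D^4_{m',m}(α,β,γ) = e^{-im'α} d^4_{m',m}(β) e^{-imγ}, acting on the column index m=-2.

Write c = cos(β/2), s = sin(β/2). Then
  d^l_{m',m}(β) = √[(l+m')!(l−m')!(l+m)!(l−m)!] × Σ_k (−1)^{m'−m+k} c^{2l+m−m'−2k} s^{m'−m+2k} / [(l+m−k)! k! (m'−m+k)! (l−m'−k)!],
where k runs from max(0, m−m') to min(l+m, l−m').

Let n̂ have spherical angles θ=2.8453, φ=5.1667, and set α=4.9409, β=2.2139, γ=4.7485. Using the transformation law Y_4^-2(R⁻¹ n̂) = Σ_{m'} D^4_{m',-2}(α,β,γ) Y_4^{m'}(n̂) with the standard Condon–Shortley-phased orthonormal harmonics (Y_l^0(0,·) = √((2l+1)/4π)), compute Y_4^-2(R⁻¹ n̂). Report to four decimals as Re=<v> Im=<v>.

Need the full column D^4_{m',-2} for m'=−4..4 at α=4.9409, β=2.2139, γ=4.7485.
cos(β/2)=0.447391, sin(β/2)=0.894338
d^4_{-4,-2}: single k=2 term ⇒ +0.033940;  D = -0.018728-0.028305i
d^4_{-3,-2}: k∈[1..2] ⇒ +0.012005 -0.143922 = -0.131917;  D = -0.090666+0.095822i
d^4_{-2,-2}: k∈[0..2] ⇒ +0.001605 -0.076968 +0.384458 = +0.309095;  D = +0.266807+0.156056i
d^4_{-1,-2}: k∈[0..2] ⇒ -0.013613 +0.271988 -0.724581 = -0.466206;  D = +0.138100-0.445282i
d^4_{0,-2}: k∈[0..2] ⇒ +0.060849 -0.648407 +0.971644 = +0.384086;  D = -0.383085-0.027715i
d^4_{1,-2}: k∈[0..2] ⇒ -0.181325 +1.086871 -0.868634 = +0.036912;  D = -0.005746-0.036462i
d^4_{2,-2}: k∈[0..2] ⇒ +0.384458 -1.229044 +0.409274 = -0.435311;  D = -0.403479+0.163404i
d^4_{3,-2}: k∈[0..1] ⇒ -0.575118 +0.766063 = +0.190945;  D = +0.109904+0.156144i
d^4_{4,-2}: single k=0 term ⇒ +0.541957;  D = -0.361000+0.404223i
Y_4^{m'}(θ=2.8453,φ=5.1667) and Σ D·Y over m':
  (-0.0187-0.0283i)·(-0.0008-0.0031i)  (-0.0907+0.0958i)·(+0.0292+0.0061i)  (+0.2668+0.1561i)·(-0.0947+0.1215i)  (+0.1381-0.4453i)·(-0.1973-0.4040i)  (-0.3831-0.0277i)·(+0.5125+0.0000i)  (-0.0057-0.0365i)·(+0.1973-0.4040i)  (-0.4035+0.1634i)·(-0.0947-0.1215i)  (+0.1099+0.1561i)·(-0.0292+0.0061i)  (-0.3610+0.4042i)·(-0.0008+0.0031i)
Y_4^-2(R⁻¹ n̂) = -0.413931+0.061177i

Re=-0.4139 Im=0.0612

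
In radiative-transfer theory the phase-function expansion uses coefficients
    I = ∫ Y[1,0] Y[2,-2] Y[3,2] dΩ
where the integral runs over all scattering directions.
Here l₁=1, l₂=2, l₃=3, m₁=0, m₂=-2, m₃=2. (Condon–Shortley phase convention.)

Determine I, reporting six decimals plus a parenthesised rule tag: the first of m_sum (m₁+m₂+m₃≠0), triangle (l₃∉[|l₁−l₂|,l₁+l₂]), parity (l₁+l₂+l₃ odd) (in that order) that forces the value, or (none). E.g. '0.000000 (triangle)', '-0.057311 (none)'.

0.184674 (none)

Rules hold: Σm=0, L=6 even, 1≤3≤3.
N = 3·5·7 = 105
Δ = 0!·2!·4!/7! = 1/105
Racah Σ t=0..0: t=0:+1/4 = 1/4
⇒ 3j(1 2 3; 0 0 0)² = 3/35, sgn -1
Racah Σ t=0..0: t=0:+1/24 = 1/24
⇒ 3j(1 2 3; 0 -2 2)² = 1/21, sgn -1
4πI² = N·(3j₀)²·(3jₘ)² = 3/7
I = +1·√(0.428571/4π) = 0.18467439
No selection rule forces the value: the integral is nonzero (none).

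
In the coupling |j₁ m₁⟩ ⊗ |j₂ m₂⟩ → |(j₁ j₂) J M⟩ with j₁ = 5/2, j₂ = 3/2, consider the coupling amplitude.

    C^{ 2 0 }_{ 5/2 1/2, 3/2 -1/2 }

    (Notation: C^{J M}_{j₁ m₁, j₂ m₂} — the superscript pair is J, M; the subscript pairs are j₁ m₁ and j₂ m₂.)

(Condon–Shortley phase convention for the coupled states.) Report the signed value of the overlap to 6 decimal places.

j₁+j₂−J=2  J+j₁−j₂=3  J−j₁+j₂=1  j₁+j₂+J+1=7
(j₁±m₁, j₂±m₂, J±M) = (3,2,1,2,2,2)
P² = 8/7
sum k=0..1:
  [0] +1/4 = 1/4
  [1] −1/2 = -1/2
S = -1/4
C² = P²·S² = 1/14 ; C = -0.267261

-0.267261  (= −√(1/14))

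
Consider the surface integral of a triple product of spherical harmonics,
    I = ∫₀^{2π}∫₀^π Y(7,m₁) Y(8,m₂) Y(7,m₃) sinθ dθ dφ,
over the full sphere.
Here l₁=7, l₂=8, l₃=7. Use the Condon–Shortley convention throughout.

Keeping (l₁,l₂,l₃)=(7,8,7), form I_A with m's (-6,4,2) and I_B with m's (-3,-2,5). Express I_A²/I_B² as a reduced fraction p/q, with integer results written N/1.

13/110

Shared (l₁,l₂,l₃)=(7,8,7): N and (l;000)² cancel in I_A²/I_B².
A: Δ = 8!·6!·8!/23! = 1/22086194130; Racah Σ t=7..8: t=7:−1/2612736000 t=8:+1/2786918400 = -1/41803776000; ⇒ 3j(7 8 7; -6 4 2)² = 3/37145, sgn +1
B: Δ = 8!·6!·8!/23! = 1/22086194130; Racah Σ t=4..6: t=4:+1/597196800 t=5:−1/435456000 t=6:+1/2786918400 = -11/41803776000; ⇒ 3j(7 8 7; -3 -2 5)² = 66/96577, sgn -1
I_A²/I_B² = (3/37145)/(66/96577) = 13/110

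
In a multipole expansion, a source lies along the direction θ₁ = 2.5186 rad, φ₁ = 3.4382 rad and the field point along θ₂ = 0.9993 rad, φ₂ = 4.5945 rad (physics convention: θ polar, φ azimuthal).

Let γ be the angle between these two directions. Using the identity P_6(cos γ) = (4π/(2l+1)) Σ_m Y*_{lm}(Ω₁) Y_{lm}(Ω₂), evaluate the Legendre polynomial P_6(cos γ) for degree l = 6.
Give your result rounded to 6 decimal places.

0.006431

Summing Y*_{l m}(θ₁,φ₁)·Y_{l m}(θ₂,φ₂) over m ∈ [−6, 6]; prefactor 4π/(2·6+1) = 0.966644:
  m=-6: (-0.003952+0.018646i) × (-0.130003-0.111140i) = +0.002586-0.001985i  (running Σ = +0.002586-0.001985i)
  m=-5: (+0.008055+0.091549i) × (-0.211806+0.316719i) = -0.030701-0.016839i  (running Σ = -0.028115-0.018824i)
  m=-4: (+0.096987+0.239778i) × (+0.352848+0.179926i) = -0.008921+0.102056i  (running Σ = -0.037036+0.083231i)
  m=-3: (+0.281497+0.347409i) × (+0.015843-0.042912i) = +0.019368-0.006576i  (running Σ = -0.017668+0.076656i)
  m=-2: (+0.320270+0.215933i) × (+0.322959+0.077590i) = +0.086680+0.094587i  (running Σ = +0.069012+0.171243i)
  m=-1: (-0.080482-0.024597i) × (+0.020993-0.177249i) = -0.006049+0.013749i  (running Σ = +0.062962+0.184992i)
  m=0: (-0.413105-0.000000i) × (+0.288721+0.000000i) = -0.119272-0.000000i  (running Σ = -0.056310+0.184992i)
  m=1: (+0.080482-0.024597i) × (-0.020993-0.177249i) = -0.006049-0.013749i  (running Σ = -0.062359+0.171243i)
  m=2: (+0.320270-0.215933i) × (+0.322959-0.077590i) = +0.086680-0.094587i  (running Σ = +0.024321+0.076656i)
  m=3: (-0.281497+0.347409i) × (-0.015843-0.042912i) = +0.019368+0.006576i  (running Σ = +0.043689+0.083231i)
  m=4: (+0.096987-0.239778i) × (+0.352848-0.179926i) = -0.008921-0.102056i  (running Σ = +0.034768-0.018824i)
  m=5: (-0.008055+0.091549i) × (+0.211806+0.316719i) = -0.030701+0.016839i  (running Σ = +0.004066-0.001985i)
  m=6: (-0.003952-0.018646i) × (-0.130003+0.111140i) = +0.002586+0.001985i  (running Σ = +0.006653-0.000000i)
Total Σ_m = +0.006653-0.000000i. Multiply by 0.966644: +0.006431-0.000000i. P_6(cos γ) = 0.006431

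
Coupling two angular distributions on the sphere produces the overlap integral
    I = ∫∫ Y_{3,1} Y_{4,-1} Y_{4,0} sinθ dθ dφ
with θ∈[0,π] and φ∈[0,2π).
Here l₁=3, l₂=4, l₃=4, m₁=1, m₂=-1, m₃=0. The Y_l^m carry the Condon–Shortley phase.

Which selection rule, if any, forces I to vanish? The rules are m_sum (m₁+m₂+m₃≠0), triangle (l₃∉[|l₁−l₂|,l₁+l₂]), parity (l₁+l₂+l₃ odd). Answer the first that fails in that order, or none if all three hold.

parity

Σmᵢ = 0  ✓
l₃∈[|l₁−l₂|,l₁+l₂]=[1,7], have l₃=4  ✓
Σlᵢ = 11 ⇒ odd  ✗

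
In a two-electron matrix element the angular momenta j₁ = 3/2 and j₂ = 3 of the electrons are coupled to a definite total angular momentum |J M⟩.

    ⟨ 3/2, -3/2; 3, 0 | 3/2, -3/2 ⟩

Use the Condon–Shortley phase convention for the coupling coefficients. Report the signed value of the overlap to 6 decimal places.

√[4·3!0!3!/7! · 0!3!3!3!0!3!] = √(1296/35)
  +(−1)^3/∏(3,0,0,0,0,3)! = -1/36  (running -1/36)
⟨..|..⟩ = √(1296/35)·(-1/36) = -0.169031

-0.169031  (= −√(1/35))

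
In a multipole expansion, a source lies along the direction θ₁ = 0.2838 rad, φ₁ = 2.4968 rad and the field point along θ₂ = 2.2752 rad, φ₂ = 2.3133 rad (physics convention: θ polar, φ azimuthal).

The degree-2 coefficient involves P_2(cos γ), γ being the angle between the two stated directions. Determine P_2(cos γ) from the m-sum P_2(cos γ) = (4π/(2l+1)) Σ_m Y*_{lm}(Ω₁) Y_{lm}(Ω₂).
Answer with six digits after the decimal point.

-0.245515

Expand P_2 via completeness: Σ_{m} conj(Y_{2,m}) at Ω₁ times Y_{2,m} at Ω₂ —
  [-2]  conj(Y_{2,-2})(Ω₁) = +0.008405-0.029096i ; Y_{2,-2}(Ω₂) = -0.019218+0.223462i ; Δ = +0.006340+0.002437i
  [-1]  conj(Y_{2,-1})(Ω₁) = -0.165971+0.124813i ; Y_{2,-1}(Ω₂) = +0.257754+0.280873i ; Δ = -0.077836-0.014445i
  [+0]  conj(Y_{2,0})(Ω₁) = +0.556600-0.000000i ; Y_{2,0}(Ω₂) = +0.081396+0.000000i ; Δ = +0.045305+0.000000i
  [+1]  conj(Y_{2,1})(Ω₁) = +0.165971+0.124813i ; Y_{2,1}(Ω₂) = -0.257754+0.280873i ; Δ = -0.077836+0.014445i
  [+2]  conj(Y_{2,2})(Ω₁) = +0.008405+0.029096i ; Y_{2,2}(Ω₂) = -0.019218-0.223462i ; Δ = +0.006340-0.002437i
Accumulated sum -0.097687+0.000000i; after 4π/(2l+1) scaling, -0.245515+0.000000i ⇒ P_2 = -0.245515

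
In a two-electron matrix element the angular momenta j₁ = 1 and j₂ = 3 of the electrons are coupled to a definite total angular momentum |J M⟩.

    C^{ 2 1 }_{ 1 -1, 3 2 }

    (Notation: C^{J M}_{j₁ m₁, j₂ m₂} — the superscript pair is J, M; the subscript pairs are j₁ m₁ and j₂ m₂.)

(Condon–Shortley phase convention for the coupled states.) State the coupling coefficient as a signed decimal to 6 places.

+√(10/21) ≈ +0.690066

triangle: 2!×0!×4!/7! = 48/5040
(j±m)!: 0!×2!×5!×1!×3!×1! = 1440
prefactor² = (2J+1)×Δ×N² = 480/7
  k=2: +1/(2!×0!×0!×3!×0!×1!) = 1/12
Σ = 1/12  ⇒  CG² = 480/7×(1/12)² = 10/21
CG = +√(10/21) = +0.690066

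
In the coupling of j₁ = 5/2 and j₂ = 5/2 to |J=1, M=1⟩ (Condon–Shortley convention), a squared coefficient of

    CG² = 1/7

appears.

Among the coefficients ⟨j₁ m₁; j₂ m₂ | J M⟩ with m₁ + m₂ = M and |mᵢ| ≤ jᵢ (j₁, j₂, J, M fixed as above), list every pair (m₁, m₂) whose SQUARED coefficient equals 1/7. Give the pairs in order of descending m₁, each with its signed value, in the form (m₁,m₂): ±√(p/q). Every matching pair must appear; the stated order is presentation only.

Admissible pairs with m₁+m₂ = M = 1: (-3/2,5/2), (-1/2,3/2), (1/2,1/2), (3/2,-1/2), (5/2,-3/2)
  (m₁,m₂)=(5/2,-3/2): CG² = 1/7, CG = +√(1/7)   ← matches the target
  (m₁,m₂)=(3/2,-1/2): CG² = 8/35, CG = −√(8/35)
  (m₁,m₂)=(1/2,1/2): CG² = 9/35, CG = +√(9/35)
  (m₁,m₂)=(-1/2,3/2): CG² = 8/35, CG = −√(8/35)
  (m₁,m₂)=(-3/2,5/2): CG² = 1/7, CG = +√(1/7)   ← matches the target
Pairs with CG² = 1/7: (5/2,-3/2): +√(1/7); (-3/2,5/2): +√(1/7)

(5/2,-3/2): +√(1/7); (-3/2,5/2): +√(1/7)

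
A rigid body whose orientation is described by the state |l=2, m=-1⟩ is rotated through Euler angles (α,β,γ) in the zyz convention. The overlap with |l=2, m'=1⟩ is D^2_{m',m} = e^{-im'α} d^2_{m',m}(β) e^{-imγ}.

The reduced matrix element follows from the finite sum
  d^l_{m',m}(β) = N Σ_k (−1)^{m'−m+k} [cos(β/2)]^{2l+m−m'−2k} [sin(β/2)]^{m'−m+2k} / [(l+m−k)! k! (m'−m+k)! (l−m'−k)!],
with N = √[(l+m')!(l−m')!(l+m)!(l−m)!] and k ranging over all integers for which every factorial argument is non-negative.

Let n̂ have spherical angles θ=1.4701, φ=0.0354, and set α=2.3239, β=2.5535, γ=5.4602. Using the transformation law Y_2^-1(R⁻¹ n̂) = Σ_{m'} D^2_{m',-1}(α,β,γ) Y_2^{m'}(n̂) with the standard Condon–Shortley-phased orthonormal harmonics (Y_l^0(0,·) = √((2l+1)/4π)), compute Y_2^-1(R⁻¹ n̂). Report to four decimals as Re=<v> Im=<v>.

Re=-0.3043 Im=-0.0523

Need the full column D^2_{m',-1} for m'=−2..2 at α=2.3239, β=2.5535, γ=5.4602.
cos(β/2)=0.289827, sin(β/2)=0.957079
d^2_{-2,-1}: single k=1 term ⇒ +0.046601;  D = -0.036141-0.029419i
d^2_{-1,-1}: k∈[0..1] ⇒ +0.007056 -0.230832 = -0.223776;  D = -0.015625-0.223229i
d^2_{0,-1}: k∈[0..1] ⇒ -0.057074 +0.622384 = +0.565309;  D = +0.384430-0.414473i
d^2_{1,-1}: k∈[0..1] ⇒ +0.230832 -0.839056 = -0.608225;  D = +0.608216-0.003219i
d^2_{2,-1}: single k=0 term ⇒ -0.508174;  D = -0.349501-0.368904i
Y_2^{m'}(θ=1.4701,φ=0.0354) and Σ D·Y over m':
  (-0.0361-0.0294i)·(+0.3814-0.0270i)  (-0.0156-0.2232i)·(+0.0772-0.0027i)  (+0.3844-0.4145i)·(-0.3058+0.0000i)  (+0.6082-0.0032i)·(-0.0772-0.0027i)  (-0.3495-0.3689i)·(+0.3814+0.0270i)
Y_2^-1(R⁻¹ n̂) = -0.304268-0.052253i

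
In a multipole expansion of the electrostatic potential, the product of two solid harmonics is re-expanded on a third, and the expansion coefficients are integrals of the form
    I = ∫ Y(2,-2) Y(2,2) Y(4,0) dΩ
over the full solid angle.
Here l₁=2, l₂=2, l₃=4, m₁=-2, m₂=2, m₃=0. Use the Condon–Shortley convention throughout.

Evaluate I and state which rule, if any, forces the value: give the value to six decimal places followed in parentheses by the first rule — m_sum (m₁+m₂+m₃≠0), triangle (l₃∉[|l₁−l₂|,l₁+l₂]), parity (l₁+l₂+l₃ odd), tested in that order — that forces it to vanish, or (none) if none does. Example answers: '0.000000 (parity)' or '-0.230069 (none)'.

m-sum 0 ✓  L=8 even ✓  0≤4≤4 ✓
Π(2lᵢ+1) = 5×5×9 = 225
triangle coeff Δ(2,2,4) = 1/630
Σ_t [0,0]: t=0:+1/16 = 1/16
(3j)²=2/35 [(2 2 4; 0 0 0)], sign=+1
Σ_t [0,0]: t=0:+1/576 = 1/576
(3j)²=1/630 [(2 2 4; -2 2 0)], sign=+1
⇒ 4πI² = 1/49
I = (+1)√(1/49/(4π)) = 0.04029926
No selection rule forces the value: the integral is nonzero (none).

0.040299 (none)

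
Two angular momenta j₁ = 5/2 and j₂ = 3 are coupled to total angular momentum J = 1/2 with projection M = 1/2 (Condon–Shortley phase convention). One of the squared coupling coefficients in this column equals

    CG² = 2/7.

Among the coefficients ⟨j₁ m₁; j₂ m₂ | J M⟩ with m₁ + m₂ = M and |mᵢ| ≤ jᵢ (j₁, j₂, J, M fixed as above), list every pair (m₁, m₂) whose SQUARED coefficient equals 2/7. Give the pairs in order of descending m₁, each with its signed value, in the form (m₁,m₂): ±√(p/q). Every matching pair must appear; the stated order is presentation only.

Admissible pairs with m₁+m₂ = M = 1/2: (-5/2,3), (-3/2,2), (-1/2,1), (1/2,0), (3/2,-1), (5/2,-2)
  (m₁,m₂)=(5/2,-2): CG² = 1/21, CG = +√(1/21)
  (m₁,m₂)=(3/2,-1): CG² = 2/21, CG = −√(2/21)
  (m₁,m₂)=(1/2,0): CG² = 1/7, CG = +√(1/7)
  (m₁,m₂)=(-1/2,1): CG² = 4/21, CG = −√(4/21)
  (m₁,m₂)=(-3/2,2): CG² = 5/21, CG = +√(5/21)
  (m₁,m₂)=(-5/2,3): CG² = 2/7, CG = −√(2/7)   ← matches the target
Pairs with CG² = 2/7: (-5/2,3): −√(2/7)

(-5/2,3): −√(2/7)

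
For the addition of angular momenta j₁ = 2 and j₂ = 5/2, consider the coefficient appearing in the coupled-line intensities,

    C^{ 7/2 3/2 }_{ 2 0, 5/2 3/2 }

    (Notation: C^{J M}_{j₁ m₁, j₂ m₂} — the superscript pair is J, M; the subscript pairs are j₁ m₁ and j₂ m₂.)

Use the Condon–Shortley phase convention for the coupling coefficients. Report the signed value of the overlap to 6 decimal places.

j₁+j₂−J=1  J+j₁−j₂=3  J−j₁+j₂=4  j₁+j₂+J+1=9
(j₁±m₁, j₂±m₂, J±M) = (2,2,4,1,5,2)
P² = 512/7
sum k=0..1:
  [0] +1/48 = 1/48
  [1] −1/12 = -1/12
S = -1/16
C² = P²·S² = 2/7 ; C = -0.534522

-0.534522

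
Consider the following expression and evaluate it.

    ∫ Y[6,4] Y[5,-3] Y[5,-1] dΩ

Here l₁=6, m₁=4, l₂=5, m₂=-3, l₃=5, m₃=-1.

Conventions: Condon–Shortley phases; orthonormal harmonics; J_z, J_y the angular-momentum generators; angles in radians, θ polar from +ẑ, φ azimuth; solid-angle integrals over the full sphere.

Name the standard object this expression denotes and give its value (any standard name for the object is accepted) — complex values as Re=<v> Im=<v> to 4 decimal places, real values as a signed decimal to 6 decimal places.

This is a Gaunt coefficient — the integral of a triple product of spherical harmonics over the sphere.
Checks pass: Σm=0; 16 even; l₃=5∈[1,11].
(2·6+1)(2·5+1)(2·5+1) = 1573
Δ: 6! 6! 4! / 17! → 1/28588560
sum: t=1:−1/345600 t=2:+1/13824 t=3:−1/5184 t=4:+1/13824 t=5:−1/345600 = -7/129600
3j²(6 5 5; 0 0 0) = Δ·Π!·Σ² = 80/7293  (sign +1)
sum: t=0:+1/138240 t=1:−1/86400 t=2:+1/829440 = -13/4147200
3j²(6 5 5; 4 -3 -1) = Δ·Π!·Σ² = 13/3740  (sign -1)
combine: 4πI² = 1573·80/7293·13/3740 = 52/867
take √, sign -1: I = -0.06908555

Gaunt coefficient, -0.069086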